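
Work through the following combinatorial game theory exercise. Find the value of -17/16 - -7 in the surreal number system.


x = -17/16, y = -7
Converting to common denominator: 16
x = -17/16, y = -112/16
x - y = -17/16 - -7 = 95/16

95/16


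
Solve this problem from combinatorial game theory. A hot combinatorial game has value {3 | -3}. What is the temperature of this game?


The game is {3 | -3}, a switch {a | b} with numbers a > b.
Cooling {a | b} by t gives {a - t | b + t}, which stops being hot when a - t = b + t, i.e. at t = (a - b)/2. So the temperature of a switch is (a - b)/2.
Temperature = (Left option - Right option) / 2
= (3 - (-3)) / 2
= 6 / 2
= 3

3


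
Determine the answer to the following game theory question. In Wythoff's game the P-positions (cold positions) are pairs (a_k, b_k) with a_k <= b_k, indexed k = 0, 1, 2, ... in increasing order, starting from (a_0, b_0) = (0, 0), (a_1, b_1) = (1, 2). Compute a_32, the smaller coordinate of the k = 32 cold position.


By Wythoff's theorem, a_k = floor(k * phi) and b_k = floor(k * phi^2) = a_k + k, where phi = (1 + sqrt(5))/2 is the golden ratio.
phi = (1 + sqrt(5))/2 = 1.618034
k = 32
k * phi = 32 * 1.618034 = 51.777088
a_32 = floor(k * phi) = 51

51


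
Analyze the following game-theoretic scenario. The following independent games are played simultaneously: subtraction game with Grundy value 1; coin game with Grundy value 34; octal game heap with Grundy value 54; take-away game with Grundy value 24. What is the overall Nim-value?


By the Sprague-Grundy theorem, the Grundy value of a sum of games is the XOR of individual Grundy values.
subtraction game: Grundy value = 1. Running XOR: 0 XOR 1 = 1
coin game: Grundy value = 34. Running XOR: 1 XOR 34 = 35
octal game heap: Grundy value = 54. Running XOR: 35 XOR 54 = 21
take-away game: Grundy value = 24. Running XOR: 21 XOR 24 = 13
The combined Grundy value is 13.

13


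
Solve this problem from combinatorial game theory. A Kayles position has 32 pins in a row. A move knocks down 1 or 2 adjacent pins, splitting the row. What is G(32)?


Kayles: a move removes 1 or 2 adjacent pins from a contiguous row.
Removing pins from a row of k leaves two independent rows (a, b) with a + b = k - 1 (one pin) or a + b = k - 2 (two pins); an end removal gives a = 0.
By Sprague-Grundy, G(k) = mex{ G(a) XOR G(b) } over all these splits. G(0) = 0.
G(1): splits (0,0):0^0=0 -> mex({0}) = 1
G(2): splits (0,1):0^1=1 (0,0):0^0=0 -> mex({0, 1}) = 2
G(3): splits (0,2):0^2=2 (1,1):1^1=0 (0,1):0^1=1 -> mex({0, 1, 2}) = 3
G(4): splits (0,3):0^3=3 (1,2):1^2=3 (0,2):0^2=2 (1,1):1^1=0 -> mex({0, 2, 3}) = 1
G(5): splits (0,4):0^1=1 (1,3):1^3=2 (2,2):2^2=0 (0,3):0^3=3 (1,2):1^2=3 -> mex({0, 1, 2, 3}) = 4
G(6) = mex({0, 1, 2, 4}) = 3
G(7) = mex({0, 1, 3, 4, 5}) = 2
G(8) = mex({0, 2, 3, 5, 6}) = 1
G(9) = mex({0, 1, 2, 3, 6, 7}) = 4
G(10) = mex({0, 1, 3, 4, 5, 7}) = 2
G(11) = mex({0, 1, 2, 3, 4, 5}) = 6
G(12) = mex({0, 1, 2, 3, 5, 6, 7}) = 4
G(13) = mex({0, 2, 3, 4, 6, 7}) = 1
G(14) = mex({0, 1, 4, 5, 6, 7}) = 2
G(15) = mex({0, 1, 2, 3, 4, 5, 6}) = 7
G(16) = mex({0, 2, 3, 5, 6, 7}) = 1
G(17) = mex({0, 1, 2, 3, 5, 6, 7}) = 4
G(18) = mex({0, 1, 2, 4, 5, 6}) = 3
G(19) = mex({0, 1, 3, 4, 5, 7}) = 2
G(20) = mex({0, 2, 3, 4, 5, 6, 7}) = 1
G(21) = mex({0, 1, 2, 3, 5, 6, 7}) = 4
G(22) = mex({0, 1, 2, 3, 4, 5, 7}) = 6
G(23) = mex({0, 1, 2, 3, 4, 5, 6}) = 7
G(24) = mex({0, 1, 2, 3, 5, 6, 7}) = 4
G(25) = mex({0, 2, 3, 4, 6, 7}) = 1
G(26) = mex({0, 1, 3, 4, 5, 6, 7}) = 2
G(27) = mex({0, 1, 2, 3, 4, 5, 6, 7}) = 8
G(28) = mex({0, 1, 2, 3, 4, 6, 7, 8}) = 5
G(29) = mex({0, 1, 2, 3, 5, 6, 7, 8, 9}) = 4
G(30) = mex({0, 1, 2, 3, 4, 5, 6, 9, 10}) = 7
G(31) = mex({0, 1, 3, 4, 5, 7, 10, 11}) = 2
G(32) = mex({0, 2, 3, 4, 5, 6, 7, 9, 11}) = 1
Therefore G(32) = 1.

1


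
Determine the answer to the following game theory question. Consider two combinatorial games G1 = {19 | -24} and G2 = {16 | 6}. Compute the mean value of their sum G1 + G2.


G1 = {19 | -24}, G2 = {16 | 6}
Each is a switch {a | b} with numbers a > b; its mean value is (a + b)/2, and mean value is additive over game sums: m(G1 + G2) = m(G1) + m(G2).
Mean of G1 = (19 + (-24))/2 = -5/2 = -5/2
Mean of G2 = (16 + (6))/2 = 22/2 = 11
Mean of G1 + G2 = -5/2 + 11 = 17/2

17/2


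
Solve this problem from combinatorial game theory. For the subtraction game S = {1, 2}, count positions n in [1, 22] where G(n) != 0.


Subtraction set S = {1, 2}, so G(n) = n mod 3.
G(n) = 0 when n is a multiple of 3.
Multiples of 3 in [1, 22]: 7
N-positions (nonzero Grundy) = 22 - 7 = 15

15


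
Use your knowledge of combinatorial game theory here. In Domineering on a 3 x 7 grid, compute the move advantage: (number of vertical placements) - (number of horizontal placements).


Board is 3 x 7 (rows x cols).
Left (vertical) placements: (rows-1) * cols = 2 * 7 = 14
Right (horizontal) placements: rows * (cols-1) = 3 * 6 = 18
Advantage = Left - Right = 14 - 18 = -4

-4


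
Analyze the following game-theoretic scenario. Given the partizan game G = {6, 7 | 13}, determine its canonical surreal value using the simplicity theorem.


Left options: {6, 7}, max = 7
Right options: {13}, min = 13
All options are numbers and max(Left) < min(Right), so by the simplicity theorem the value is the simplest (earliest-born) number strictly between 7 and 13.
Integers 8 through 12 all lie strictly between 7 and 13.
Among integers, the simplest (lowest birthday = smallest |n|; 0 is born on day 0, +-n on day n) is 8.
No non-integer in the interval can be simpler: if x is a non-integer in the interval, then floor(x) or ceil(x) also lies in the interval (the interval contains an integer), and both are proper prefixes of x's sign expansion, i.e. born earlier. So the game value is 8.
Game value = 8

8


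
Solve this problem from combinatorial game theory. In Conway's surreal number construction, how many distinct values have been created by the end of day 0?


Day 0: {|} = 0 is born. Count = 1.
Day n: the number of surreal numbers born by day n is 2^(n+1) - 1.
By day 0: 2^1 - 1 = 1
By day 0: 1 surreal numbers.

1


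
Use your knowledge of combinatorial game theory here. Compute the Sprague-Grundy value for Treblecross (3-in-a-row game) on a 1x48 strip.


Treblecross: place X on empty cells; 3-in-a-row wins.
Playing within two cells of an existing X lets the opponent win at once, so sensible play treats the cells i-2..i+2 around each X as dead. The player left with no safe cell loses, so this is a normal-play take-away game on strips of safe cells.
Placing X at cell i (0-indexed) of a strip of k safe cells leaves independent strips of sizes max(0, i-2) and max(0, k-i-3). Hence G(k) = mex{ G(max(0,i-2)) XOR G(max(0,k-i-3)) : 0 <= i < k }, with G(0) = 0.
G(1): splits (0,0):0^0=0 -> mex({0}) = 1
G(2): splits (0,0):0^0=0 -> mex({0}) = 1
G(3): splits (0,0):0^0=0 -> mex({0}) = 1
G(4): splits (0,1):0^1=1 (0,0):0^0=0 -> mex({0, 1}) = 2
G(5): splits (0,2):0^1=1 (0,1):0^1=1 (0,0):0^0=0 -> mex({0, 1}) = 2
G(6) = mex({1}) = 0
G(7) = mex({0, 1, 2}) = 3
G(8) = mex({0, 1, 2}) = 3
G(9) = mex({0, 2}) = 1
G(10) = mex({0, 2, 3}) = 1
G(11) = mex({0, 3}) = 1
G(12) = mex({1, 3}) = 0
G(13) = mex({0, 1, 2, 3}) = 4
G(14) = mex({0, 1, 2}) = 3
G(15) = mex({0, 1, 2}) = 3
G(16) = mex({0, 1, 2, 4}) = 3
G(17) = mex({0, 1, 3, 4}) = 2
G(18) = mex({0, 1, 3, 4}) = 2
G(19) = mex({0, 1, 3, 5}) = 2
G(20) = mex({0, 1, 2, 3, 5}) = 4
G(21) = mex({0, 1, 2, 3, 5}) = 4
G(22) = mex({1, 2, 6}) = 0
G(23) = mex({0, 1, 2, 3, 4, 6}) = 5
G(24) = mex({0, 1, 2, 3, 4}) = 5
G(25) = mex({0, 1, 3, 4, 7}) = 2
G(26) = mex({0, 1, 3, 4, 5, 7}) = 2
G(27) = mex({0, 1, 3, 5}) = 2
G(28) = mex({0, 1, 2, 5}) = 3
G(29) = mex({0, 1, 2, 4, 5, 6}) = 3
G(30) = mex({1, 2, 4, 6}) = 0
G(31) = mex({0, 1, 2, 3, 4, 6}) = 5
G(32) = mex({1, 2, 3, 4, 7}) = 0
G(33) = mex({0, 3, 7}) = 1
G(34) = mex({0, 2, 3, 5, 7}) = 1
G(35) = mex({0, 2, 3, 5, 6}) = 1
G(36) = mex({0, 1, 2, 5, 6}) = 3
G(37) = mex({0, 1, 2, 4, 5, 6}) = 3
G(38) = mex({0, 1, 2, 4}) = 3
G(39) = mex({0, 1, 2, 3, 4, 7}) = 5
G(40) = mex({0, 1, 2, 3, 4, 5, 7}) = 6
G(41) = mex({0, 1, 2, 3, 5, 7}) = 4
G(42) = mex({0, 1, 2, 3, 5, 6, 7}) = 4
G(43) = mex({0, 2, 3, 5, 6}) = 1
G(44) = mex({1, 2, 3, 4, 5, 6}) = 0
G(45) = mex({0, 1, 2, 3, 4, 6, 7}) = 5
G(46) = mex({0, 1, 2, 3, 4, 7}) = 5
G(47) = mex({0, 1, 2, 3, 4, 5, 7}) = 6
G(48) = mex({0, 1, 2, 3, 4, 5, 7}) = 6
Therefore G(48) = 6.

6


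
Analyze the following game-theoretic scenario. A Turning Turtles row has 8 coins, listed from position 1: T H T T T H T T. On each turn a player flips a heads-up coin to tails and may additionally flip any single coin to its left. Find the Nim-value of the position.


Coins: T H T T T H T T
Key fact: a single head at position k behaves exactly like a Nim heap of size k (turning it to T and optionally flipping a coin at j < k corresponds to moving the heap from k to j, or to 0), and heads combine as a disjunctive sum (two heads at the same place would cancel, matching j XOR j = 0). So the Nim-value is the XOR of the 1-indexed positions of the heads.
Face-up positions (1-indexed): [2, 6]
XOR 0 with 2: 0 XOR 2 = 2
XOR 2 with 6: 2 XOR 6 = 4
Nim-value = 4

4


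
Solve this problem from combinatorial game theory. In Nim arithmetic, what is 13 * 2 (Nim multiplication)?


Nim multiplication is bilinear over XOR: (u XOR v) * w = (u*w) XOR (v*w).
So we split each operand into its bit components and XOR the pairwise Nim products.
13 = 1 + 4 + 8 (as XOR of powers of 2).
2 = 2 (as XOR of powers of 2).
Using the standard Nim-product table on single bits:
  2*2 = 3,   2*4 = 8,   2*8 = 12,
  4*4 = 6,   4*8 = 11,  8*8 = 13,
and  1*x = x (identity), k*l = l*k (commutative).
Pairwise Nim products:
  1 * 2 = 2
  4 * 2 = 8
  8 * 2 = 12
XOR them: 2 XOR 8 XOR 12 = 6.
Result: 13 * 2 = 6 (in Nim).

6


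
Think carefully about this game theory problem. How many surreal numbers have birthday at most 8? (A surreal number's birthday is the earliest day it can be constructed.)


Day 0: {|} = 0 is born. Count = 1.
Day n: the number of surreal numbers born by day n is 2^(n+1) - 1.
By day 0: 2^1 - 1 = 1
By day 1: 2^2 - 1 = 3
By day 2: 2^3 - 1 = 7
By day 3: 2^4 - 1 = 15
By day 4: 2^5 - 1 = 31
By day 5: 2^6 - 1 = 63
By day 6: 2^7 - 1 = 127
By day 7: 2^8 - 1 = 255
By day 8: 2^9 - 1 = 511
By day 8: 511 surreal numbers.

511


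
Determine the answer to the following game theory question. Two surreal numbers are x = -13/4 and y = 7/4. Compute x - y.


x = -13/4, y = 7/4
Converting to common denominator: 4
x = -13/4, y = 7/4
x - y = -13/4 - 7/4 = -5

-5


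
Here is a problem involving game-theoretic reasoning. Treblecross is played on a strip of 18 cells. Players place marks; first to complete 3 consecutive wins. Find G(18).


Treblecross: place X on empty cells; 3-in-a-row wins.
Playing within two cells of an existing X lets the opponent win at once, so sensible play treats the cells i-2..i+2 around each X as dead. The player left with no safe cell loses, so this is a normal-play take-away game on strips of safe cells.
Placing X at cell i (0-indexed) of a strip of k safe cells leaves independent strips of sizes max(0, i-2) and max(0, k-i-3). Hence G(k) = mex{ G(max(0,i-2)) XOR G(max(0,k-i-3)) : 0 <= i < k }, with G(0) = 0.
G(1): splits (0,0):0^0=0 -> mex({0}) = 1
G(2): splits (0,0):0^0=0 -> mex({0}) = 1
G(3): splits (0,0):0^0=0 -> mex({0}) = 1
G(4): splits (0,1):0^1=1 (0,0):0^0=0 -> mex({0, 1}) = 2
G(5): splits (0,2):0^1=1 (0,1):0^1=1 (0,0):0^0=0 -> mex({0, 1}) = 2
G(6) = mex({1}) = 0
G(7) = mex({0, 1, 2}) = 3
G(8) = mex({0, 1, 2}) = 3
G(9) = mex({0, 2}) = 1
G(10) = mex({0, 2, 3}) = 1
G(11) = mex({0, 3}) = 1
G(12) = mex({1, 3}) = 0
G(13) = mex({0, 1, 2, 3}) = 4
G(14) = mex({0, 1, 2}) = 3
G(15) = mex({0, 1, 2}) = 3
G(16) = mex({0, 1, 2, 4}) = 3
G(17) = mex({0, 1, 3, 4}) = 2
G(18) = mex({0, 1, 3, 4}) = 2
Therefore G(18) = 2.

2


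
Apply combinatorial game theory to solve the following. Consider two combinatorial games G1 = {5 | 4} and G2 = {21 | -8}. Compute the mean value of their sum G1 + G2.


G1 = {5 | 4}, G2 = {21 | -8}
Each is a switch {a | b} with numbers a > b; its mean value is (a + b)/2, and mean value is additive over game sums: m(G1 + G2) = m(G1) + m(G2).
Mean of G1 = (5 + (4))/2 = 9/2 = 9/2
Mean of G2 = (21 + (-8))/2 = 13/2 = 13/2
Mean of G1 + G2 = 9/2 + 13/2 = 11

11


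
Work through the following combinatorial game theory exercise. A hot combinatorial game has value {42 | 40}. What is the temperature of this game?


The game is {42 | 40}, a switch {a | b} with numbers a > b.
Cooling {a | b} by t gives {a - t | b + t}, which stops being hot when a - t = b + t, i.e. at t = (a - b)/2. So the temperature of a switch is (a - b)/2.
Temperature = (Left option - Right option) / 2
= (42 - (40)) / 2
= 2 / 2
= 1

1


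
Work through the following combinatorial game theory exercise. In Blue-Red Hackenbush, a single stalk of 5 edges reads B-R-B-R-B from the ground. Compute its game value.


Edges (from ground): B-R-B-R-B
By Berlekamp's sign-expansion rule, a Blue-Red Hackenbush stalk has the value of the surreal number whose sign sequence is the edge sequence with B -> + and R -> -.
Sign sequence: +-+-+
Trace the sign expansion in the surreal number tree, starting from 0:
Edge 1: B (sign +) -> bounds (0, +inf), value = 1
Edge 2: R (sign -) -> bounds (0, 1), value = 1/2
Edge 3: B (sign +) -> bounds (1/2, 1), value = 3/4
Edge 4: R (sign -) -> bounds (1/2, 3/4), value = 5/8
Edge 5: B (sign +) -> bounds (5/8, 3/4), value = 11/16
Game value = 11/16

11/16


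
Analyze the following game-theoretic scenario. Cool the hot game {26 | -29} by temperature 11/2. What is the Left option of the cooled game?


Original game: {26 | -29} (a switch {a | b} with a > b).
Cooling by t (for t below the temperature (a - b)/2 = 55/2) taxes each move by t: {a | b} cooled by t is {a - t | b + t}.
Cooling amount: t = 11/2
Cooled Left option: 26 - 11/2 = 41/2
Cooled Right option: -29 + 11/2 = -47/2
Cooled game: {41/2 | -47/2}
Left option = 41/2

41/2


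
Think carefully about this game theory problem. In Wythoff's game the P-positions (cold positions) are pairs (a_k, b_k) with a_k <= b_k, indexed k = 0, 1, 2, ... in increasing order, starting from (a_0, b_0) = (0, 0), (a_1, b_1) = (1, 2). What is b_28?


By Wythoff's theorem, a_k = floor(k * phi) and b_k = floor(k * phi^2) = a_k + k, where phi = (1 + sqrt(5))/2 is the golden ratio.
phi = (1 + sqrt(5))/2 = 1.618034
phi^2 = phi + 1 = 2.618034
k = 28
k * phi^2 = 28 * 2.618034 = 73.304952
b_28 = floor(k * phi^2) = 73 (check: a_28 + k = 45 + 28 = 73)

73


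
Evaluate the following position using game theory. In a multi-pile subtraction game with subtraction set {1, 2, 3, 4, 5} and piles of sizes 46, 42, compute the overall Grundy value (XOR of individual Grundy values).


Subtraction set: {1, 2, 3, 4, 5}
For this subtraction set, G(n) = n mod 6 (period = max + 1 = 6).
Pile 1 (size 46): G(46) = 46 mod 6 = 4
Pile 2 (size 42): G(42) = 42 mod 6 = 0
Total Grundy value = XOR of all: 4 XOR 0 = 4

4


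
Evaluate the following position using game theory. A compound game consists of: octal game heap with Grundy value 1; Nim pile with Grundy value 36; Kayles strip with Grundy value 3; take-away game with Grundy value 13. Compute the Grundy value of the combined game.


By the Sprague-Grundy theorem, the Grundy value of a sum of games is the XOR of individual Grundy values.
octal game heap: Grundy value = 1. Running XOR: 0 XOR 1 = 1
Nim pile: Grundy value = 36. Running XOR: 1 XOR 36 = 37
Kayles strip: Grundy value = 3. Running XOR: 37 XOR 3 = 38
take-away game: Grundy value = 13. Running XOR: 38 XOR 13 = 43
The combined Grundy value is 43.

43


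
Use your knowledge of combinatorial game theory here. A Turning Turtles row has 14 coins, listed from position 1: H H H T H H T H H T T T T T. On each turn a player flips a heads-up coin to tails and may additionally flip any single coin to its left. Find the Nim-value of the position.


Coins: H H H T H H T H H T T T T T
Key fact: a single head at position k behaves exactly like a Nim heap of size k (turning it to T and optionally flipping a coin at j < k corresponds to moving the heap from k to j, or to 0), and heads combine as a disjunctive sum (two heads at the same place would cancel, matching j XOR j = 0). So the Nim-value is the XOR of the 1-indexed positions of the heads.
Face-up positions (1-indexed): [1, 2, 3, 5, 6, 8, 9]
XOR 0 with 1: 0 XOR 1 = 1
XOR 1 with 2: 1 XOR 2 = 3
XOR 3 with 3: 3 XOR 3 = 0
XOR 0 with 5: 0 XOR 5 = 5
XOR 5 with 6: 5 XOR 6 = 3
XOR 3 with 8: 3 XOR 8 = 11
XOR 11 with 9: 11 XOR 9 = 2
Nim-value = 2

2


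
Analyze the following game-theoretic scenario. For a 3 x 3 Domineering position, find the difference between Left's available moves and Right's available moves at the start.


Board is 3 x 3 (rows x cols).
Left (vertical) placements: (rows-1) * cols = 2 * 3 = 6
Right (horizontal) placements: rows * (cols-1) = 3 * 2 = 6
Advantage = Left - Right = 6 - 6 = 0

0


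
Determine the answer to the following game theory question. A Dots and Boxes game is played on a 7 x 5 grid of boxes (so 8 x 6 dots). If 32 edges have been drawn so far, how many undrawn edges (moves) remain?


Grid: 7 x 5 boxes, i.e. 8 rows and 6 columns of dots.
Horizontal edges: (rows + 1) * cols = 8 * 5 = 40
Vertical edges: rows * (cols + 1) = 7 * 6 = 42
Total edges: 40 + 42 = 82
Edges drawn: 32
Remaining: 82 - 32 = 50

50


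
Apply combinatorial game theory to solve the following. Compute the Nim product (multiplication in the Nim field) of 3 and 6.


Nim multiplication is bilinear over XOR: (u XOR v) * w = (u*w) XOR (v*w).
So we split each operand into its bit components and XOR the pairwise Nim products.
3 = 1 + 2 (as XOR of powers of 2).
6 = 2 + 4 (as XOR of powers of 2).
Using the standard Nim-product table on single bits:
  2*2 = 3,   2*4 = 8,   2*8 = 12,
  4*4 = 6,   4*8 = 11,  8*8 = 13,
and  1*x = x (identity), k*l = l*k (commutative).
Pairwise Nim products:
  1 * 2 = 2
  1 * 4 = 4
  2 * 2 = 3
  2 * 4 = 8
XOR them: 2 XOR 4 XOR 3 XOR 8 = 13.
Result: 3 * 6 = 13 (in Nim).

13


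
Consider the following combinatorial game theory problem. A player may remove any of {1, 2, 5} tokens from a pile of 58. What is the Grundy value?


The subtraction set is S = {1, 2, 5}.
G(k) = mex{ G(k - s) : s in S, s <= k }. We compute iteratively: G(0) = 0.
G(1) = mex({0}) = 1
G(2) = mex({0, 1}) = 2
G(3) = mex({1, 2}) = 0
G(4) = mex({0, 2}) = 1
G(5) = mex({0, 1}) = 2
G(6) = mex({1, 2}) = 0
G(7) = mex({0, 2}) = 1
Observe that G(3)..G(7) = 0, 1, 2, 0, 1 repeats G(0)..G(4) = 0, 1, 2, 0, 1.
For k >= max(S) = 5, G(k) is determined by the previous 5 values G(k-5)..G(k-1); a window of 5 consecutive values has recurred shifted by 3, so by induction G(k + 3) = G(k) for all k >= 0: the sequence is periodic from the start with period 3.
One period: G(0..2) = 0, 1, 2.
58 mod 3 = 1, so G(58) = G(1) = 1.

1


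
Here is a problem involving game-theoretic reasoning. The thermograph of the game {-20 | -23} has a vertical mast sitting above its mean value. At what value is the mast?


Game = {-20 | -23}, a switch {a | b} with numbers a > b.
Its thermograph has left wall a - t and right wall b + t, which meet at t = (a - b)/2, where both equal (a + b)/2. So the mast (mean value) is at (a + b)/2.
Mean = (-20 + (-23))/2 = -43/2 = -43/2

-43/2


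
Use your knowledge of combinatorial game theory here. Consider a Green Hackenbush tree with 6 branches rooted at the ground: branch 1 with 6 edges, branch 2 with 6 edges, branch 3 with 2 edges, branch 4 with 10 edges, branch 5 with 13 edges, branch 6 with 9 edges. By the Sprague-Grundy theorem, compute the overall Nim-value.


The tree has 6 branches from the ground vertex.
In Green Hackenbush, the Nim-value of a simple path of length k is k.
Branch 1: length 6, Nim-value = 6
Branch 2: length 6, Nim-value = 6
Branch 3: length 2, Nim-value = 2
Branch 4: length 10, Nim-value = 10
Branch 5: length 13, Nim-value = 13
Branch 6: length 9, Nim-value = 9
Total Nim-value = XOR of all branch values:
0 XOR 6 = 6
6 XOR 6 = 0
0 XOR 2 = 2
2 XOR 10 = 8
8 XOR 13 = 5
5 XOR 9 = 12
Nim-value of the tree = 12

12


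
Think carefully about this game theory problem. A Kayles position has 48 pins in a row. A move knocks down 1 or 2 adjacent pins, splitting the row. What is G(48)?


Kayles: a move removes 1 or 2 adjacent pins from a contiguous row.
Removing pins from a row of k leaves two independent rows (a, b) with a + b = k - 1 (one pin) or a + b = k - 2 (two pins); an end removal gives a = 0.
By Sprague-Grundy, G(k) = mex{ G(a) XOR G(b) } over all these splits. G(0) = 0.
G(1): splits (0,0):0^0=0 -> mex({0}) = 1
G(2): splits (0,1):0^1=1 (0,0):0^0=0 -> mex({0, 1}) = 2
G(3): splits (0,2):0^2=2 (1,1):1^1=0 (0,1):0^1=1 -> mex({0, 1, 2}) = 3
G(4): splits (0,3):0^3=3 (1,2):1^2=3 (0,2):0^2=2 (1,1):1^1=0 -> mex({0, 2, 3}) = 1
G(5): splits (0,4):0^1=1 (1,3):1^3=2 (2,2):2^2=0 (0,3):0^3=3 (1,2):1^2=3 -> mex({0, 1, 2, 3}) = 4
G(6) = mex({0, 1, 2, 4}) = 3
G(7) = mex({0, 1, 3, 4, 5}) = 2
G(8) = mex({0, 2, 3, 5, 6}) = 1
G(9) = mex({0, 1, 2, 3, 6, 7}) = 4
G(10) = mex({0, 1, 3, 4, 5, 7}) = 2
G(11) = mex({0, 1, 2, 3, 4, 5}) = 6
G(12) = mex({0, 1, 2, 3, 5, 6, 7}) = 4
G(13) = mex({0, 2, 3, 4, 6, 7}) = 1
G(14) = mex({0, 1, 4, 5, 6, 7}) = 2
G(15) = mex({0, 1, 2, 3, 4, 5, 6}) = 7
G(16) = mex({0, 2, 3, 5, 6, 7}) = 1
G(17) = mex({0, 1, 2, 3, 5, 6, 7}) = 4
G(18) = mex({0, 1, 2, 4, 5, 6}) = 3
G(19) = mex({0, 1, 3, 4, 5, 7}) = 2
G(20) = mex({0, 2, 3, 4, 5, 6, 7}) = 1
G(21) = mex({0, 1, 2, 3, 5, 6, 7}) = 4
G(22) = mex({0, 1, 2, 3, 4, 5, 7}) = 6
G(23) = mex({0, 1, 2, 3, 4, 5, 6}) = 7
G(24) = mex({0, 1, 2, 3, 5, 6, 7}) = 4
G(25) = mex({0, 2, 3, 4, 6, 7}) = 1
G(26) = mex({0, 1, 3, 4, 5, 6, 7}) = 2
G(27) = mex({0, 1, 2, 3, 4, 5, 6, 7}) = 8
G(28) = mex({0, 1, 2, 3, 4, 6, 7, 8}) = 5
G(29) = mex({0, 1, 2, 3, 5, 6, 7, 8, 9}) = 4
G(30) = mex({0, 1, 2, 3, 4, 5, 6, 9, 10}) = 7
G(31) = mex({0, 1, 3, 4, 5, 7, 10, 11}) = 2
G(32) = mex({0, 2, 3, 4, 5, 6, 7, 9, 11}) = 1
G(33) = mex({0, 1, 2, 3, 4, 5, 6, 7, 9, 12}) = 8
G(34) = mex({0, 1, 2, 3, 4, 5, 7, 8, 11, 12}) = 6
G(35) = mex({0, 1, 2, 3, 4, 5, 6, 8, 9, 10, 11}) = 7
G(36) = mex({0, 1, 2, 3, 5, 6, 7, 9, 10}) = 4
G(37) = mex({0, 2, 3, 4, 6, 7, 9, 10, 11, 12}) = 1
G(38) = mex({0, 1, 3, 4, 5, 6, 7, 9, 10, 11, 12}) = 2
G(39) = mex({0, 1, 2, 4, 5, 6, 7, 9, 10, 12, 14}) = 3
G(40) = mex({0, 2, 3, 4, 6, 7, 11, 12, 14}) = 1
G(41) = mex({0, 1, 2, 3, 5, 6, 7, 9, 10, 11, 12}) = 4
G(42) = mex({0, 1, 2, 3, 4, 5, 6, 9, 10}) = 7
G(43) = mex({0, 1, 3, 4, 5, 7, 9, 10, 12, 15}) = 2
G(44) = mex({0, 2, 3, 4, 5, 6, 7, 9, 10, 12, 15}) = 1
G(45) = mex({0, 1, 2, 3, 4, 5, 6, 7, 9, 10, 12, 14}) = 8
G(46) = mex({0, 1, 3, 4, 5, 7, 8, 11, 12, 14}) = 2
G(47) = mex({0, 1, 2, 3, 4, 5, 6, 8, 9, 10, 11, 12}) = 7
G(48) = mex({0, 1, 2, 3, 5, 6, 7, 9, 10}) = 4
Therefore G(48) = 4.

4


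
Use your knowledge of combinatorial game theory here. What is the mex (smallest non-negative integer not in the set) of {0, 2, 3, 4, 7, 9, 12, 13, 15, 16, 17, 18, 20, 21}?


Set = {0, 2, 3, 4, 7, 9, 12, 13, 15, 16, 17, 18, 20, 21}
0 is in the set.
1 is NOT in the set. This is the mex.
mex = 1

1


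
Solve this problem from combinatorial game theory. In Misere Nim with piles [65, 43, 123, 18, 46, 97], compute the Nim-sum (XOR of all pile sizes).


We need the XOR (exclusive or) of all pile sizes.
After XOR-ing pile 1 (size 65): 0 XOR 65 = 65
After XOR-ing pile 2 (size 43): 65 XOR 43 = 106
After XOR-ing pile 3 (size 123): 106 XOR 123 = 17
After XOR-ing pile 4 (size 18): 17 XOR 18 = 3
After XOR-ing pile 5 (size 46): 3 XOR 46 = 45
After XOR-ing pile 6 (size 97): 45 XOR 97 = 76
The Nim-value of this position is 76.

76


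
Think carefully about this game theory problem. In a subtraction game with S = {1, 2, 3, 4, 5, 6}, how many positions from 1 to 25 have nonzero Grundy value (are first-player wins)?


Subtraction set S = {1, 2, 3, 4, 5, 6}, so G(n) = n mod 7.
G(n) = 0 when n is a multiple of 7.
Multiples of 7 in [1, 25]: 3
N-positions (nonzero Grundy) = 25 - 3 = 22

22


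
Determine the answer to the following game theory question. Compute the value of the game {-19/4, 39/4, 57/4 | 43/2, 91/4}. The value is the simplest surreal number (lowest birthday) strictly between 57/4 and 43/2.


Left options: {-19/4, 39/4, 57/4}, max = 57/4
Right options: {43/2, 91/4}, min = 43/2
All options are numbers and max(Left) < min(Right), so by the simplicity theorem the value is the simplest (earliest-born) number strictly between 57/4 and 43/2.
Integers 15 through 21 all lie strictly between 57/4 and 43/2.
Among integers, the simplest (lowest birthday = smallest |n|; 0 is born on day 0, +-n on day n) is 15.
No non-integer in the interval can be simpler: if x is a non-integer in the interval, then floor(x) or ceil(x) also lies in the interval (the interval contains an integer), and both are proper prefixes of x's sign expansion, i.e. born earlier. So the game value is 15.
Game value = 15

15


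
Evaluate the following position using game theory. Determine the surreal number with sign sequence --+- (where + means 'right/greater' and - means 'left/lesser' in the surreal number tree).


Sign expansion: --+-
Rule: track bounds (lo, hi), initially (-inf, +inf). On '+', the current value becomes lo and we move to the simplest number in (value, hi): value + 1 if hi = +inf, otherwise the midpoint (value + hi)/2. On '-', the current value becomes hi and we move to value - 1 if lo = -inf, otherwise the midpoint (lo + value)/2.
Start at 0.
Step 1: sign = -, move left. Bounds: (-inf, 0). Value = -1
Step 2: sign = -, move left. Bounds: (-inf, -1). Value = -2
Step 3: sign = +, move right. Bounds: (-2, -1). Value = -3/2
Step 4: sign = -, move left. Bounds: (-2, -3/2). Value = -7/4
The surreal number with sign expansion --+- is -7/4.

-7/4


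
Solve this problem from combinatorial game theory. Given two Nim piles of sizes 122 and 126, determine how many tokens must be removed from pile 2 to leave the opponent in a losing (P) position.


Piles: 122 and 126
Current XOR: 122 XOR 126 = 4 (non-zero, so this is an N-position).
To make the XOR zero, we need to find a move that balances the piles.
For pile 2 (size 126): target = 126 XOR 4 = 122
We reduce pile 2 from 126 to 122.
Tokens removed: 126 - 122 = 4
Verification: 122 XOR 122 = 0

4


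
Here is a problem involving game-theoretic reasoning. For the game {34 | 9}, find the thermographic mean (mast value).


Game = {34 | 9}, a switch {a | b} with numbers a > b.
Its thermograph has left wall a - t and right wall b + t, which meet at t = (a - b)/2, where both equal (a + b)/2. So the mast (mean value) is at (a + b)/2.
Mean = (34 + (9))/2 = 43/2 = 43/2

43/2


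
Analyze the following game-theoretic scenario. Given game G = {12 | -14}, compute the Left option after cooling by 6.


Original game: {12 | -14} (a switch {a | b} with a > b).
Cooling by t (for t below the temperature (a - b)/2 = 13) taxes each move by t: {a | b} cooled by t is {a - t | b + t}.
Cooling amount: t = 6
Cooled Left option: 12 - 6 = 6
Cooled Right option: -14 + 6 = -8
Cooled game: {6 | -8}
Left option = 6

6


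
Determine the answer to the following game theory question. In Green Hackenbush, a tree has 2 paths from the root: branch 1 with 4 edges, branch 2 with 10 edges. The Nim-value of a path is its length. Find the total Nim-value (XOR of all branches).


The tree has 2 branches from the ground vertex.
In Green Hackenbush, the Nim-value of a simple path of length k is k.
Branch 1: length 4, Nim-value = 4
Branch 2: length 10, Nim-value = 10
Total Nim-value = XOR of all branch values:
0 XOR 4 = 4
4 XOR 10 = 14
Nim-value of the tree = 14

14


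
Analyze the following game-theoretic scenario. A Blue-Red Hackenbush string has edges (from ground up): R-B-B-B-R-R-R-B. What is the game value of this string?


Edges (from ground): R-B-B-B-R-R-R-B
By Berlekamp's sign-expansion rule, a Blue-Red Hackenbush stalk has the value of the surreal number whose sign sequence is the edge sequence with B -> + and R -> -.
Sign sequence: -+++---+
Trace the sign expansion in the surreal number tree, starting from 0:
Edge 1: R (sign -) -> bounds (-inf, 0), value = -1
Edge 2: B (sign +) -> bounds (-1, 0), value = -1/2
Edge 3: B (sign +) -> bounds (-1/2, 0), value = -1/4
Edge 4: B (sign +) -> bounds (-1/4, 0), value = -1/8
Edge 5: R (sign -) -> bounds (-1/4, -1/8), value = -3/16
Edge 6: R (sign -) -> bounds (-1/4, -3/16), value = -7/32
Edge 7: R (sign -) -> bounds (-1/4, -7/32), value = -15/64
Edge 8: B (sign +) -> bounds (-15/64, -7/32), value = -29/128
Game value = -29/128

-29/128


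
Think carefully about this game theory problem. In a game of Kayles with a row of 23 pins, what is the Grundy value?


Kayles: a move removes 1 or 2 adjacent pins from a contiguous row.
Removing pins from a row of k leaves two independent rows (a, b) with a + b = k - 1 (one pin) or a + b = k - 2 (two pins); an end removal gives a = 0.
By Sprague-Grundy, G(k) = mex{ G(a) XOR G(b) } over all these splits. G(0) = 0.
G(1): splits (0,0):0^0=0 -> mex({0}) = 1
G(2): splits (0,1):0^1=1 (0,0):0^0=0 -> mex({0, 1}) = 2
G(3): splits (0,2):0^2=2 (1,1):1^1=0 (0,1):0^1=1 -> mex({0, 1, 2}) = 3
G(4): splits (0,3):0^3=3 (1,2):1^2=3 (0,2):0^2=2 (1,1):1^1=0 -> mex({0, 2, 3}) = 1
G(5): splits (0,4):0^1=1 (1,3):1^3=2 (2,2):2^2=0 (0,3):0^3=3 (1,2):1^2=3 -> mex({0, 1, 2, 3}) = 4
G(6) = mex({0, 1, 2, 4}) = 3
G(7) = mex({0, 1, 3, 4, 5}) = 2
G(8) = mex({0, 2, 3, 5, 6}) = 1
G(9) = mex({0, 1, 2, 3, 6, 7}) = 4
G(10) = mex({0, 1, 3, 4, 5, 7}) = 2
G(11) = mex({0, 1, 2, 3, 4, 5}) = 6
G(12) = mex({0, 1, 2, 3, 5, 6, 7}) = 4
G(13) = mex({0, 2, 3, 4, 6, 7}) = 1
G(14) = mex({0, 1, 4, 5, 6, 7}) = 2
G(15) = mex({0, 1, 2, 3, 4, 5, 6}) = 7
G(16) = mex({0, 2, 3, 5, 6, 7}) = 1
G(17) = mex({0, 1, 2, 3, 5, 6, 7}) = 4
G(18) = mex({0, 1, 2, 4, 5, 6}) = 3
G(19) = mex({0, 1, 3, 4, 5, 7}) = 2
G(20) = mex({0, 2, 3, 4, 5, 6, 7}) = 1
G(21) = mex({0, 1, 2, 3, 5, 6, 7}) = 4
G(22) = mex({0, 1, 2, 3, 4, 5, 7}) = 6
G(23) = mex({0, 1, 2, 3, 4, 5, 6}) = 7
Therefore G(23) = 7.

7


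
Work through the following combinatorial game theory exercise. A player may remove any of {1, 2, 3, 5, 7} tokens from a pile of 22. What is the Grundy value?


The subtraction set is S = {1, 2, 3, 5, 7}.
G(k) = mex{ G(k - s) : s in S, s <= k }. We compute iteratively: G(0) = 0.
G(1) = mex({0}) = 1
G(2) = mex({0, 1}) = 2
G(3) = mex({0, 1, 2}) = 3
G(4) = mex({1, 2, 3}) = 0
G(5) = mex({0, 2, 3}) = 1
G(6) = mex({0, 1, 3}) = 2
G(7) = mex({0, 1, 2}) = 3
G(8) = mex({1, 2, 3}) = 0
G(9) = mex({0, 2, 3}) = 1
G(10) = mex({0, 1, 3}) = 2
Observe that G(4)..G(10) = 0, 1, 2, 3, 0, 1, 2 repeats G(0)..G(6) = 0, 1, 2, 3, 0, 1, 2.
For k >= max(S) = 7, G(k) is determined by the previous 7 values G(k-7)..G(k-1); a window of 7 consecutive values has recurred shifted by 4, so by induction G(k + 4) = G(k) for all k >= 0: the sequence is periodic from the start with period 4.
One period: G(0..3) = 0, 1, 2, 3.
22 mod 4 = 2, so G(22) = G(2) = 2.

2


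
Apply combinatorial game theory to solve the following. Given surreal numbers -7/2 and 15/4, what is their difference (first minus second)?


x = -7/2, y = 15/4
Converting to common denominator: 4
x = -14/4, y = 15/4
x - y = -7/2 - 15/4 = -29/4

-29/4


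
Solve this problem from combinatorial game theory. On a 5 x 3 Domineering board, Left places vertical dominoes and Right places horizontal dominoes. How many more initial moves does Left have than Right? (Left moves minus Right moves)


Board is 5 x 3 (rows x cols).
Left (vertical) placements: (rows-1) * cols = 4 * 3 = 12
Right (horizontal) placements: rows * (cols-1) = 5 * 2 = 10
Advantage = Left - Right = 12 - 10 = 2

2


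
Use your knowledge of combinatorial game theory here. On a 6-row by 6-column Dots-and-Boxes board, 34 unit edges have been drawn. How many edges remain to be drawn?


Grid: 6 x 6 boxes, i.e. 7 rows and 7 columns of dots.
Horizontal edges: (rows + 1) * cols = 7 * 6 = 42
Vertical edges: rows * (cols + 1) = 6 * 7 = 42
Total edges: 42 + 42 = 84
Edges drawn: 34
Remaining: 84 - 34 = 50

50


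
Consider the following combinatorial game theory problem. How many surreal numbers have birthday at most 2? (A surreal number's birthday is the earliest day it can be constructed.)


Day 0: {|} = 0 is born. Count = 1.
Day n: the number of surreal numbers born by day n is 2^(n+1) - 1.
By day 0: 2^1 - 1 = 1
By day 1: 2^2 - 1 = 3
By day 2: 2^3 - 1 = 7
By day 2: 7 surreal numbers.

7


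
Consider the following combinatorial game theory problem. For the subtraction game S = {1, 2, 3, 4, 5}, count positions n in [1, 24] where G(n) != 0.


Subtraction set S = {1, 2, 3, 4, 5}, so G(n) = n mod 6.
G(n) = 0 when n is a multiple of 6.
Multiples of 6 in [1, 24]: 4
N-positions (nonzero Grundy) = 24 - 4 = 20

20


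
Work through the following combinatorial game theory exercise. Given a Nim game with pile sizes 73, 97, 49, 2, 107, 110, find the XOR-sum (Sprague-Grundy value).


We need the XOR (exclusive or) of all pile sizes.
After XOR-ing pile 1 (size 73): 0 XOR 73 = 73
After XOR-ing pile 2 (size 97): 73 XOR 97 = 40
After XOR-ing pile 3 (size 49): 40 XOR 49 = 25
After XOR-ing pile 4 (size 2): 25 XOR 2 = 27
After XOR-ing pile 5 (size 107): 27 XOR 107 = 112
After XOR-ing pile 6 (size 110): 112 XOR 110 = 30
The Nim-value of this position is 30.

30


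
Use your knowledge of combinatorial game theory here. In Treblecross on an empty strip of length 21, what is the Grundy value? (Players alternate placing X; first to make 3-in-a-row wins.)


Treblecross: place X on empty cells; 3-in-a-row wins.
Playing within two cells of an existing X lets the opponent win at once, so sensible play treats the cells i-2..i+2 around each X as dead. The player left with no safe cell loses, so this is a normal-play take-away game on strips of safe cells.
Placing X at cell i (0-indexed) of a strip of k safe cells leaves independent strips of sizes max(0, i-2) and max(0, k-i-3). Hence G(k) = mex{ G(max(0,i-2)) XOR G(max(0,k-i-3)) : 0 <= i < k }, with G(0) = 0.
G(1): splits (0,0):0^0=0 -> mex({0}) = 1
G(2): splits (0,0):0^0=0 -> mex({0}) = 1
G(3): splits (0,0):0^0=0 -> mex({0}) = 1
G(4): splits (0,1):0^1=1 (0,0):0^0=0 -> mex({0, 1}) = 2
G(5): splits (0,2):0^1=1 (0,1):0^1=1 (0,0):0^0=0 -> mex({0, 1}) = 2
G(6) = mex({1}) = 0
G(7) = mex({0, 1, 2}) = 3
G(8) = mex({0, 1, 2}) = 3
G(9) = mex({0, 2}) = 1
G(10) = mex({0, 2, 3}) = 1
G(11) = mex({0, 3}) = 1
G(12) = mex({1, 3}) = 0
G(13) = mex({0, 1, 2, 3}) = 4
G(14) = mex({0, 1, 2}) = 3
G(15) = mex({0, 1, 2}) = 3
G(16) = mex({0, 1, 2, 4}) = 3
G(17) = mex({0, 1, 3, 4}) = 2
G(18) = mex({0, 1, 3, 4}) = 2
G(19) = mex({0, 1, 3, 5}) = 2
G(20) = mex({0, 1, 2, 3, 5}) = 4
G(21) = mex({0, 1, 2, 3, 5}) = 4
Therefore G(21) = 4.

4


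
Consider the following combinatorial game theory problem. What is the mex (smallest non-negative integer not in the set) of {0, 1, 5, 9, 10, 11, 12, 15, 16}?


Set = {0, 1, 5, 9, 10, 11, 12, 15, 16}
0 is in the set.
1 is in the set.
2 is NOT in the set. This is the mex.
mex = 2

2


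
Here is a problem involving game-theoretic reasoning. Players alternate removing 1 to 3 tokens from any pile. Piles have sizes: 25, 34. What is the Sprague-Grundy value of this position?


Subtraction set: {1, 2, 3}
For this subtraction set, G(n) = n mod 4 (period = max + 1 = 4).
Pile 1 (size 25): G(25) = 25 mod 4 = 1
Pile 2 (size 34): G(34) = 34 mod 4 = 2
Total Grundy value = XOR of all: 1 XOR 2 = 3

3


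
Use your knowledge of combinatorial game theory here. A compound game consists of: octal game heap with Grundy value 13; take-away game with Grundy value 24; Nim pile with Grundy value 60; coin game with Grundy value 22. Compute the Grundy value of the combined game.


By the Sprague-Grundy theorem, the Grundy value of a sum of games is the XOR of individual Grundy values.
octal game heap: Grundy value = 13. Running XOR: 0 XOR 13 = 13
take-away game: Grundy value = 24. Running XOR: 13 XOR 24 = 21
Nim pile: Grundy value = 60. Running XOR: 21 XOR 60 = 41
coin game: Grundy value = 22. Running XOR: 41 XOR 22 = 63
The combined Grundy value is 63.

63


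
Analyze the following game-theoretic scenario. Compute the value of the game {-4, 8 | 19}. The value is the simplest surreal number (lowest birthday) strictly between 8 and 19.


Left options: {-4, 8}, max = 8
Right options: {19}, min = 19
All options are numbers and max(Left) < min(Right), so by the simplicity theorem the value is the simplest (earliest-born) number strictly between 8 and 19.
Integers 9 through 18 all lie strictly between 8 and 19.
Among integers, the simplest (lowest birthday = smallest |n|; 0 is born on day 0, +-n on day n) is 9.
No non-integer in the interval can be simpler: if x is a non-integer in the interval, then floor(x) or ceil(x) also lies in the interval (the interval contains an integer), and both are proper prefixes of x's sign expansion, i.e. born earlier. So the game value is 9.
Game value = 9

9


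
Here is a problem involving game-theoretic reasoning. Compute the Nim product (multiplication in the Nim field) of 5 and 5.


Nim multiplication is bilinear over XOR: (u XOR v) * w = (u*w) XOR (v*w).
So we split each operand into its bit components and XOR the pairwise Nim products.
5 = 1 + 4 (as XOR of powers of 2).
5 = 1 + 4 (as XOR of powers of 2).
Using the standard Nim-product table on single bits:
  2*2 = 3,   2*4 = 8,   2*8 = 12,
  4*4 = 6,   4*8 = 11,  8*8 = 13,
and  1*x = x (identity), k*l = l*k (commutative).
Pairwise Nim products:
  1 * 1 = 1
  1 * 4 = 4
  4 * 1 = 4
  4 * 4 = 6
XOR them: 1 XOR 4 XOR 4 XOR 6 = 7.
Result: 5 * 5 = 7 (in Nim).

7


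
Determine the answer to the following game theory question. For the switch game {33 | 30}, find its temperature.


The game is {33 | 30}, a switch {a | b} with numbers a > b.
Cooling {a | b} by t gives {a - t | b + t}, which stops being hot when a - t = b + t, i.e. at t = (a - b)/2. So the temperature of a switch is (a - b)/2.
Temperature = (Left option - Right option) / 2
= (33 - (30)) / 2
= 3 / 2
= 3/2

3/2


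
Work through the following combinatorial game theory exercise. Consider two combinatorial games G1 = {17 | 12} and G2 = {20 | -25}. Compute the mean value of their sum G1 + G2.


G1 = {17 | 12}, G2 = {20 | -25}
Each is a switch {a | b} with numbers a > b; its mean value is (a + b)/2, and mean value is additive over game sums: m(G1 + G2) = m(G1) + m(G2).
Mean of G1 = (17 + (12))/2 = 29/2 = 29/2
Mean of G2 = (20 + (-25))/2 = -5/2 = -5/2
Mean of G1 + G2 = 29/2 + -5/2 = 12

12


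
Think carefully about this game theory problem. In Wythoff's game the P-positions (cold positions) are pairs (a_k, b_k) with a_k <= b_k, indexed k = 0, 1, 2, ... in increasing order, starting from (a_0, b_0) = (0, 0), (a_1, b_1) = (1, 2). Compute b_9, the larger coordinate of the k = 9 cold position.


By Wythoff's theorem, a_k = floor(k * phi) and b_k = floor(k * phi^2) = a_k + k, where phi = (1 + sqrt(5))/2 is the golden ratio.
phi = (1 + sqrt(5))/2 = 1.618034
phi^2 = phi + 1 = 2.618034
k = 9
k * phi^2 = 9 * 2.618034 = 23.562306
b_9 = floor(k * phi^2) = 23 (check: a_9 + k = 14 + 9 = 23)

23


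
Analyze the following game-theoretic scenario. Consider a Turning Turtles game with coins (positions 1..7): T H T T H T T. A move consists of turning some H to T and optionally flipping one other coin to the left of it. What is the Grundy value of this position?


Coins: T H T T H T T
Key fact: a single head at position k behaves exactly like a Nim heap of size k (turning it to T and optionally flipping a coin at j < k corresponds to moving the heap from k to j, or to 0), and heads combine as a disjunctive sum (two heads at the same place would cancel, matching j XOR j = 0). So the Nim-value is the XOR of the 1-indexed positions of the heads.
Face-up positions (1-indexed): [2, 5]
XOR 0 with 2: 0 XOR 2 = 2
XOR 2 with 5: 2 XOR 5 = 7
Nim-value = 7

7


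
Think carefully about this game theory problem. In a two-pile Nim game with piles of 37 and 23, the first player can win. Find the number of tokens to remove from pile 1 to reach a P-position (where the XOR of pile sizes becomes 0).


Piles: 37 and 23
Current XOR: 37 XOR 23 = 50 (non-zero, so this is an N-position).
To make the XOR zero, we need to find a move that balances the piles.
For pile 1 (size 37): target = 37 XOR 50 = 23
We reduce pile 1 from 37 to 23.
Tokens removed: 37 - 23 = 14
Verification: 23 XOR 23 = 0

14
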